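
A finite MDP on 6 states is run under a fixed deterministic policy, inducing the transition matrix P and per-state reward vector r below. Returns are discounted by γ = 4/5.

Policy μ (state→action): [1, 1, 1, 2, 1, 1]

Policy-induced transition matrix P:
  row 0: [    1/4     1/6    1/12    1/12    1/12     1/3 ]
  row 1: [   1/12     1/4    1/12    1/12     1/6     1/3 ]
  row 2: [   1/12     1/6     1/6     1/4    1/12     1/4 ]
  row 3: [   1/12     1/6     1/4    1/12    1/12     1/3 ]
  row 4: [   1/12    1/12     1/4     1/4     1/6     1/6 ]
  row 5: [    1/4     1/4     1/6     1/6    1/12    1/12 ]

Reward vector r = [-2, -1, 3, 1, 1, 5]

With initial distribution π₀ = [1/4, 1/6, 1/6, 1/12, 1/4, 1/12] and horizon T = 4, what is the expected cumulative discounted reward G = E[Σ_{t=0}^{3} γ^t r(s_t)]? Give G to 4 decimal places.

G = 3.5313

t=0: π = [0.2500, 0.1667, 0.1667, 0.0833, 0.2500, 0.0833], E[r] = 0.5833, γ^t·E[r] = 0.583333, running G = 0.583333
t=1: π = [0.1389, 0.1667, 0.1597, 0.1597, 0.1181, 0.2569], E[r] = 1.5972, γ^t·E[r] = 1.277778, running G = 1.861111
t=2: π = [0.1493, 0.1921, 0.1644, 0.1510, 0.1071, 0.2361], E[r] = 1.4410, γ^t·E[r] = 0.922222, running G = 2.783333
t=3: π = [0.1476, 0.1934, 0.1597, 0.1482, 0.1083, 0.2428], E[r] = 1.4609, γ^t·E[r] = 0.748000, running G = 3.531333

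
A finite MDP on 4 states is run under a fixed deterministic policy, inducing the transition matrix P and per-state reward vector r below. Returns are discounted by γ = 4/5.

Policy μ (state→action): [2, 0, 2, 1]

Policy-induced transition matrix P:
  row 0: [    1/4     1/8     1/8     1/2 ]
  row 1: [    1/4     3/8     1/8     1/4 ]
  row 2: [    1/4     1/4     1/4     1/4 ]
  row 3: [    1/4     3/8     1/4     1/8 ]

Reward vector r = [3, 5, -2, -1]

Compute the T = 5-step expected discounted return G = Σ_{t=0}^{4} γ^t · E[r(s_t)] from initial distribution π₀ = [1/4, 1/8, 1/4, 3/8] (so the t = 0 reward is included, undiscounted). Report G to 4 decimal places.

G = 4.1054

t=0: π = [0.2500, 0.1250, 0.2500, 0.3750], E[r] = 0.5000, γ^t·E[r] = 0.500000, running G = 0.500000
t=1: π = [0.2500, 0.2813, 0.2031, 0.2656], E[r] = 1.4844, γ^t·E[r] = 1.187500, running G = 1.687500
t=2: π = [0.2500, 0.2871, 0.1836, 0.2793], E[r] = 1.5391, γ^t·E[r] = 0.985000, running G = 2.672500
t=3: π = [0.2500, 0.2896, 0.1829, 0.2776], E[r] = 1.5544, γ^t·E[r] = 0.795875, running G = 3.468375
t=4: π = [0.2500, 0.2896, 0.1826, 0.2778], E[r] = 1.5553, γ^t·E[r] = 0.637050, running G = 4.105425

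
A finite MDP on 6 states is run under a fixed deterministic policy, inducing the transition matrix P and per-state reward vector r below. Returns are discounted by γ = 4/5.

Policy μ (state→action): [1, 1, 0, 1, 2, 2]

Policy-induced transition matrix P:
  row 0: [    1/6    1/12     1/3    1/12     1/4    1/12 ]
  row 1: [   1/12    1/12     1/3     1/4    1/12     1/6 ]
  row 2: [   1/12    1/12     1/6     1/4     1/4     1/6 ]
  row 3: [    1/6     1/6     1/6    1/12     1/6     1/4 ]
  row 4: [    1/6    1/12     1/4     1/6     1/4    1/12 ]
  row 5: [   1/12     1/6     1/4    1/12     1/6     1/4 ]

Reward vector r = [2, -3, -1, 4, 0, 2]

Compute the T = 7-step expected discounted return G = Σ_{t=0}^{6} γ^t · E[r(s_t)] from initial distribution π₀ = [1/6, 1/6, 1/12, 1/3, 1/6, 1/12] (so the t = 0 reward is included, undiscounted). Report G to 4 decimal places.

t=0: π = [0.1667, 0.1667, 0.0833, 0.3333, 0.1667, 0.0833], E[r] = 1.2500, γ^t·E[r] = 1.250000, running G = 1.250000
t=1: π = [0.1389, 0.1181, 0.2431, 0.1389, 0.1875, 0.1736], E[r] = 0.5833, γ^t·E[r] = 0.466667, running G = 1.716667
t=2: π = [0.1221, 0.1094, 0.2396, 0.1591, 0.2043, 0.1655], E[r] = 0.6441, γ^t·E[r] = 0.412222, running G = 2.128889
t=3: π = [0.1238, 0.1104, 0.2361, 0.1585, 0.2047, 0.1665], E[r] = 0.6475, γ^t·E[r] = 0.331506, running G = 2.460395
t=4: π = [0.1239, 0.1104, 0.2366, 0.1581, 0.2045, 0.1664], E[r] = 0.6452, γ^t·E[r] = 0.264290, running G = 2.724685
t=5: π = [0.1239, 0.1104, 0.2366, 0.1582, 0.2046, 0.1663], E[r] = 0.6456, γ^t·E[r] = 0.211536, running G = 2.936221
t=6: π = [0.1239, 0.1104, 0.2366, 0.1582, 0.2046, 0.1663], E[r] = 0.6456, γ^t·E[r] = 0.169230, running G = 3.105451

G = 3.1055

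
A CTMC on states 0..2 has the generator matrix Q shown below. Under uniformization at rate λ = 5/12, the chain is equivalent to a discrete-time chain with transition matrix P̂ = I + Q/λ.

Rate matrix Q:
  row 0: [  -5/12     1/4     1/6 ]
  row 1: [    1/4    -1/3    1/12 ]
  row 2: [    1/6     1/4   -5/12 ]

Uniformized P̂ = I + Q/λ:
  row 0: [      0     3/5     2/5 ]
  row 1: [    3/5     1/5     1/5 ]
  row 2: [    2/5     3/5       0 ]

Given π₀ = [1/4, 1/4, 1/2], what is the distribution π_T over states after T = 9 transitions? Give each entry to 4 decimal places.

t=0: π = [0.2500, 0.2500, 0.5000]
t=1: π = [0.3500, 0.5000, 0.1500]
t=2: π = [0.3600, 0.4000, 0.2400]
t=3: π = [0.3360, 0.4400, 0.2240]
t=4: π = [0.3536, 0.4240, 0.2224]
t=5: π = [0.3434, 0.4304, 0.2262]
t=6: π = [0.3487, 0.4278, 0.2234]
t=7: π = [0.3461, 0.4289, 0.2251]
t=8: π = [0.3473, 0.4285, 0.2242]
t=9: π = [0.3468, 0.4286, 0.2246]

π = [0.3468, 0.4286, 0.2246]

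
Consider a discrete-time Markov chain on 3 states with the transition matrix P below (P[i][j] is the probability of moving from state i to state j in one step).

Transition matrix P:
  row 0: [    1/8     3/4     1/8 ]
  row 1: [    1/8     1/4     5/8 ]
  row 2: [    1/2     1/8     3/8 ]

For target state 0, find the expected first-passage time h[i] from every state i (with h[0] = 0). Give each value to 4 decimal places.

h = [0.0000, 3.2000, 2.2400]

First-step conditioning: h[0] = 0; for i ≠ 0, h[i] = 1 + Σ_k P[i][k]·h[k].
  h[1] = 1 + 1/4·h[1] + 5/8·h[2]
  h[2] = 1 + 1/8·h[1] + 3/8·h[2]
Solving the 2×2 linear system over states ≠ 0 gives exactly h = [0, 16/5, 56/25] (h[0] = 0 is the target).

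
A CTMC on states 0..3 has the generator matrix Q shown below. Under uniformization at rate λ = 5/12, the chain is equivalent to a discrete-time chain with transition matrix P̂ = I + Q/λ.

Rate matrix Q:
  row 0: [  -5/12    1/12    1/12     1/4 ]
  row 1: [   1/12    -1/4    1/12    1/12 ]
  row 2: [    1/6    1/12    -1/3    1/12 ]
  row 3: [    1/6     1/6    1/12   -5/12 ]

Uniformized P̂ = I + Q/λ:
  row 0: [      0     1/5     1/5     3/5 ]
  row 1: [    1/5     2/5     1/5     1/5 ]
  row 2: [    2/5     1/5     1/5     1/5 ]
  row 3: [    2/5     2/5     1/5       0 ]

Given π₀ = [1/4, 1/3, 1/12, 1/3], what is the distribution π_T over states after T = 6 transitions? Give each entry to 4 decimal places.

t=0: π = [0.2500, 0.3333, 0.0833, 0.3333]
t=1: π = [0.2333, 0.3333, 0.2000, 0.2333]
t=2: π = [0.2400, 0.3133, 0.2000, 0.2467]
t=3: π = [0.2413, 0.3120, 0.2000, 0.2467]
t=4: π = [0.2411, 0.3117, 0.2000, 0.2472]
t=5: π = [0.2412, 0.3118, 0.2000, 0.2470]
t=6: π = [0.2412, 0.3118, 0.2000, 0.2471]

π = [0.2412, 0.3118, 0.2000, 0.2471]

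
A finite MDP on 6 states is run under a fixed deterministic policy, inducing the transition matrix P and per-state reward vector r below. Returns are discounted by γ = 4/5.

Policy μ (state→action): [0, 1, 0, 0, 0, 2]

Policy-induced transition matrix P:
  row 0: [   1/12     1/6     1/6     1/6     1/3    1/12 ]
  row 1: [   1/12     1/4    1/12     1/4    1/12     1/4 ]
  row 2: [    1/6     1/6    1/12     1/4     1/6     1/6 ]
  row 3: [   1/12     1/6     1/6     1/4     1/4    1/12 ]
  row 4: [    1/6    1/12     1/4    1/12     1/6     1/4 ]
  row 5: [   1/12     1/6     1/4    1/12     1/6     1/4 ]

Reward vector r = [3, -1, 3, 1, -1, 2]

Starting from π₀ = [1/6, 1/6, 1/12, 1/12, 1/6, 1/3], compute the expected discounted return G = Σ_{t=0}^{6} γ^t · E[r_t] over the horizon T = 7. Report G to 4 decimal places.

t=0: π = [0.1667, 0.1667, 0.0833, 0.0833, 0.1667, 0.3333], E[r] = 1.1667, γ^t·E[r] = 1.166667, running G = 1.166667
t=1: π = [0.1042, 0.1667, 0.1875, 0.1528, 0.1875, 0.2014], E[r] = 1.0764, γ^t·E[r] = 0.861111, running G = 2.027778
t=2: π = [0.1146, 0.1649, 0.1696, 0.1765, 0.1829, 0.1916], E[r] = 1.0642, γ^t·E[r] = 0.681111, running G = 2.708889
t=3: π = [0.1127, 0.1652, 0.1700, 0.1780, 0.1867, 0.1874], E[r] = 1.0489, γ^t·E[r] = 0.537062, running G = 3.245951
t=4: π = [0.1131, 0.1649, 0.1699, 0.1783, 0.1865, 0.1874], E[r] = 1.0505, γ^t·E[r] = 0.430296, running G = 3.676247
t=5: π = [0.1130, 0.1649, 0.1699, 0.1783, 0.1866, 0.1873], E[r] = 1.0502, γ^t·E[r] = 0.344141, running G = 4.020388
t=6: π = [0.1130, 0.1649, 0.1699, 0.1783, 0.1866, 0.1873], E[r] = 1.0503, γ^t·E[r] = 0.275326, running G = 4.295714

G = 4.2957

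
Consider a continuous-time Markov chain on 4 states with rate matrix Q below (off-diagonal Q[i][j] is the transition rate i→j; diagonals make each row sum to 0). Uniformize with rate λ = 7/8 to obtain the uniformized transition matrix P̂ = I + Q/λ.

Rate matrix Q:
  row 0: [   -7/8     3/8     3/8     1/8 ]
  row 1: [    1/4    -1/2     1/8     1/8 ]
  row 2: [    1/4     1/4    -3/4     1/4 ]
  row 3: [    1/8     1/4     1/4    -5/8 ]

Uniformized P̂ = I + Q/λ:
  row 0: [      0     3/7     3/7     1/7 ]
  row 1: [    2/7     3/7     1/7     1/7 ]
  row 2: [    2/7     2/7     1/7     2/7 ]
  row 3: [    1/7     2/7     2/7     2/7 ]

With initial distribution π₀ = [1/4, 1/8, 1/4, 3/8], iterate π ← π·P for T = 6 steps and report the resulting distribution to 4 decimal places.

π = [0.1996, 0.3665, 0.2290, 0.2049]

t=0: π = [0.2500, 0.1250, 0.2500, 0.3750]
t=1: π = [0.1607, 0.3393, 0.2679, 0.2321]
t=2: π = [0.2066, 0.3571, 0.2219, 0.2143]
t=3: π = [0.1961, 0.3663, 0.2325, 0.2052]
t=4: π = [0.2004, 0.3660, 0.2282, 0.2054]
t=5: π = [0.1991, 0.3666, 0.2295, 0.2048]
t=6: π = [0.1996, 0.3665, 0.2290, 0.2049]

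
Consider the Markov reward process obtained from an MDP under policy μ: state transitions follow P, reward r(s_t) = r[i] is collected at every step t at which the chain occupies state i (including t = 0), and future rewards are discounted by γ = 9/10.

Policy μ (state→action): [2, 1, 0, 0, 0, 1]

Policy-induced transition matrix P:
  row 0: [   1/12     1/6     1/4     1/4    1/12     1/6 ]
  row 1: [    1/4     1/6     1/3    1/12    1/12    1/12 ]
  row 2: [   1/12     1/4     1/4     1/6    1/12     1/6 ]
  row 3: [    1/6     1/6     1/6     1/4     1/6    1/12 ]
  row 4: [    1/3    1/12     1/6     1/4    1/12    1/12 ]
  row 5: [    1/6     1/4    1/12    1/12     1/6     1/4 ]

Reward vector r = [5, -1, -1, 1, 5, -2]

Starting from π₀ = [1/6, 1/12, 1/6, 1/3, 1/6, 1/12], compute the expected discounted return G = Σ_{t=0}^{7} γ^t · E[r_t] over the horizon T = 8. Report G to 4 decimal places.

G = 5.9062

t=0: π = [0.1667, 0.0833, 0.1667, 0.3333, 0.1667, 0.0833], E[r] = 1.5833, γ^t·E[r] = 1.583333, running G = 1.583333
t=1: π = [0.1736, 0.1736, 0.2014, 0.2083, 0.1181, 0.1250], E[r] = 1.0417, γ^t·E[r] = 0.937500, running G = 2.520833
t=2: π = [0.1696, 0.1840, 0.2164, 0.1834, 0.1111, 0.1354], E[r] = 0.9155, γ^t·E[r] = 0.741563, running G = 3.262396
t=3: π = [0.1684, 0.1867, 0.2182, 0.1787, 0.1099, 0.1381], E[r] = 0.8889, γ^t·E[r] = 0.648035, running G = 3.910431
t=4: π = [0.1683, 0.1872, 0.2185, 0.1777, 0.1097, 0.1386], E[r] = 0.8852, γ^t·E[r] = 0.580769, running G = 4.491200
t=5: π = [0.1683, 0.1873, 0.2186, 0.1775, 0.1097, 0.1387], E[r] = 0.8844, γ^t·E[r] = 0.522214, running G = 5.013414
t=6: π = [0.1683, 0.1873, 0.2186, 0.1775, 0.1097, 0.1387], E[r] = 0.8842, γ^t·E[r] = 0.469907, running G = 5.483321
t=7: π = [0.1683, 0.1873, 0.2186, 0.1775, 0.1097, 0.1387], E[r] = 0.8842, γ^t·E[r] = 0.422904, running G = 5.906226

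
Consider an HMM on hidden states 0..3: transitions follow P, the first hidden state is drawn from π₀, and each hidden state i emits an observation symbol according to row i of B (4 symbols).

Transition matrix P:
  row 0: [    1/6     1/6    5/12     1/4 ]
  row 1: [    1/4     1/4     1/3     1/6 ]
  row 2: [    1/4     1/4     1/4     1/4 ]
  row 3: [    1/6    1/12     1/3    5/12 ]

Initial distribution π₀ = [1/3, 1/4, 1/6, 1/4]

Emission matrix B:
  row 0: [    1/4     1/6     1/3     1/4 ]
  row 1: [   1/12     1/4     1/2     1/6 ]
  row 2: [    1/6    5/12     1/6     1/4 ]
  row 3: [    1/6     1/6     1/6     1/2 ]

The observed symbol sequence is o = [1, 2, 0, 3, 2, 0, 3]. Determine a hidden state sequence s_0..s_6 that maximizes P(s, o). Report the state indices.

t=0: δ = [5.556e-02, 6.250e-02, 6.944e-02, 4.167e-02]  (obs o_0=1)
t=1: δ = [5.787e-03, 8.681e-03, 3.858e-03, 2.894e-03]  ψ = [2, 2, 0, 2]  (obs o_1=2)
t=2: δ = [5.425e-04, 1.808e-04, 4.823e-04, 2.411e-04]  ψ = [1, 1, 1, 0]  (obs o_2=0)
t=3: δ = [3.014e-05, 2.009e-05, 5.651e-05, 6.782e-05]  ψ = [2, 2, 0, 0]  (obs o_3=3)
t=4: δ = [4.710e-06, 7.064e-06, 3.768e-06, 4.710e-06]  ψ = [2, 2, 3, 3]  (obs o_4=2)
t=5: δ = [4.415e-07, 1.472e-07, 3.925e-07, 3.270e-07]  ψ = [1, 1, 1, 3]  (obs o_5=0)
t=6: δ = [2.453e-08, 1.635e-08, 4.599e-08, 6.814e-08]  ψ = [2, 2, 0, 3]  (obs o_6=3)
backtrack: best end state = 3; path = [2, 1, 0, 3, 3, 3, 3]

path = [2, 1, 0, 3, 3, 3, 3]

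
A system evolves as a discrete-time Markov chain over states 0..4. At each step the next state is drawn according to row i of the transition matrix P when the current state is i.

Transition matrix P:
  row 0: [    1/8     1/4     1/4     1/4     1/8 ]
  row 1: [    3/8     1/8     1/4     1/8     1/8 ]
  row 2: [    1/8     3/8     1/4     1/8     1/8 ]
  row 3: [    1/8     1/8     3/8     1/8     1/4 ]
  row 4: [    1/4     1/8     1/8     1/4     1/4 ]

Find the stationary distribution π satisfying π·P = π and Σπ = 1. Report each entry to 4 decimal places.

π = [0.1990, 0.2125, 0.2504, 0.1708, 0.1673]

Balance equations π_j = Σ_i π_i·P[i][j]:
  π_0 = 1/8·π_0 + 3/8·π_1 + 1/8·π_2 + 1/8·π_3 + 1/4·π_4
  π_1 = 1/4·π_0 + 1/8·π_1 + 3/8·π_2 + 1/8·π_3 + 1/8·π_4
  π_2 = 1/4·π_0 + 1/4·π_1 + 1/4·π_2 + 3/8·π_3 + 1/8·π_4
  π_3 = 1/4·π_0 + 1/8·π_1 + 1/8·π_2 + 1/8·π_3 + 1/4·π_4
  normalize: π_0 + π_1 + π_2 + π_3 + π_4 = 1
Solving the linear system gives exactly π = [41/206, 963/4532, 1135/4532, 387/2266, 379/2266].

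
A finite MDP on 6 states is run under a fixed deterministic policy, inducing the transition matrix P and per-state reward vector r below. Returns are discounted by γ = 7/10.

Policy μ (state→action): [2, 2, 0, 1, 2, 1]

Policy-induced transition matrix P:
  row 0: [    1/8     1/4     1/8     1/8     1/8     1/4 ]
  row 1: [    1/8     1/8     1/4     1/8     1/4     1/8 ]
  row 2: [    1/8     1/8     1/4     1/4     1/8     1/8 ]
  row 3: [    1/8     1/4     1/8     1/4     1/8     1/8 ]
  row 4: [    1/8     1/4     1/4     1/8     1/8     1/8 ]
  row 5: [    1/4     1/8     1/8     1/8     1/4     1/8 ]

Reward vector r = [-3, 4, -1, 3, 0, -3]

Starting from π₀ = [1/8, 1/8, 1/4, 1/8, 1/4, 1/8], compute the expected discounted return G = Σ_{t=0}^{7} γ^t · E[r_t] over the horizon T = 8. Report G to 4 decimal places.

t=0: π = [0.1250, 0.1250, 0.2500, 0.1250, 0.2500, 0.1250], E[r] = -0.1250, γ^t·E[r] = -0.125000, running G = -0.125000
t=1: π = [0.1406, 0.1875, 0.2031, 0.1719, 0.1563, 0.1406], E[r] = 0.2188, γ^t·E[r] = 0.153125, running G = 0.028125
t=2: π = [0.1426, 0.1836, 0.1934, 0.1719, 0.1660, 0.1426], E[r] = 0.2012, γ^t·E[r] = 0.098574, running G = 0.126699
t=3: π = [0.1428, 0.1851, 0.1929, 0.1707, 0.1658, 0.1428], E[r] = 0.2024, γ^t·E[r] = 0.069421, running G = 0.196120
t=4: π = [0.1429, 0.1849, 0.1930, 0.1704, 0.1660, 0.1429], E[r] = 0.2009, γ^t·E[r] = 0.048228, running G = 0.244348
t=5: π = [0.1429, 0.1849, 0.1930, 0.1704, 0.1660, 0.1429], E[r] = 0.2008, γ^t·E[r] = 0.033747, running G = 0.278095
t=6: π = [0.1429, 0.1849, 0.1930, 0.1704, 0.1660, 0.1429], E[r] = 0.2008, γ^t·E[r] = 0.023621, running G = 0.301717
t=7: π = [0.1429, 0.1849, 0.1930, 0.1704, 0.1660, 0.1429], E[r] = 0.2008, γ^t·E[r] = 0.016535, running G = 0.318252

G = 0.3183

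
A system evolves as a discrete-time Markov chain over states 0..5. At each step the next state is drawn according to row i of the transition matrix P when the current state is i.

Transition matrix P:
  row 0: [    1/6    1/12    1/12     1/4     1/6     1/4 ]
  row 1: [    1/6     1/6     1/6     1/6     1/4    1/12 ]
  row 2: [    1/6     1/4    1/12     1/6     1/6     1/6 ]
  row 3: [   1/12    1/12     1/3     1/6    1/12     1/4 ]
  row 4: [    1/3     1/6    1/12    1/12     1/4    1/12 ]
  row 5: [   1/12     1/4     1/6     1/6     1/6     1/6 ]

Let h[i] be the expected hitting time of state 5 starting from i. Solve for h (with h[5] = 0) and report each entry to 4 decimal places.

First-step conditioning: h[5] = 0; for i ≠ 5, h[i] = 1 + Σ_k P[i][k]·h[k].
  h[0] = 1 + 1/6·h[0] + 1/12·h[1] + 1/12·h[2] + 1/4·h[3] + 1/6·h[4]
  h[1] = 1 + 1/6·h[0] + 1/6·h[1] + 1/6·h[2] + 1/6·h[3] + 1/4·h[4]
  h[2] = 1 + 1/6·h[0] + 1/4·h[1] + 1/12·h[2] + 1/6·h[3] + 1/6·h[4]
  h[3] = 1 + 1/12·h[0] + 1/12·h[1] + 1/3·h[2] + 1/6·h[3] + 1/12·h[4]
  h[4] = 1 + 1/3·h[0] + 1/6·h[1] + 1/12·h[2] + 1/12·h[3] + 1/4·h[4]
Solving the 5×5 linear system over states ≠ 5 gives exactly h = [31884/5953, 269940/41671, 249360/41671, 225816/41671, 38220/5953, 0] (h[5] = 0 is the target).

h = [5.3560, 6.4779, 5.9840, 5.4190, 6.4203, 0.0000]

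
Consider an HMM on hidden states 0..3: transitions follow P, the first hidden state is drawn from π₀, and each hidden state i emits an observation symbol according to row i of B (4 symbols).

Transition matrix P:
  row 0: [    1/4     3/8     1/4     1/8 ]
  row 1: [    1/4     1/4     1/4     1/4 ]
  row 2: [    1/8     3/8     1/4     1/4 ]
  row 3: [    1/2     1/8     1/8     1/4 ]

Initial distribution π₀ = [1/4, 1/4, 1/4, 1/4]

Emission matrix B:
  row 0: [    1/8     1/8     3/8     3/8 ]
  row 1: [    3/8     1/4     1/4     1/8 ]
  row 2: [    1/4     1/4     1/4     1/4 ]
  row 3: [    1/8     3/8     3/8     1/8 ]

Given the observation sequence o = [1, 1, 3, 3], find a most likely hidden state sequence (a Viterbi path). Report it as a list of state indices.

t=0: δ = [3.125e-02, 6.250e-02, 6.250e-02, 9.375e-02]  (obs o_0=1)
t=1: δ = [5.859e-03, 5.859e-03, 3.906e-03, 8.789e-03]  ψ = [3, 2, 1, 3]  (obs o_1=1)
t=2: δ = [1.648e-03, 2.747e-04, 3.662e-04, 2.747e-04]  ψ = [3, 0, 0, 3]  (obs o_2=3)
t=3: δ = [1.545e-04, 7.725e-05, 1.030e-04, 2.575e-05]  ψ = [0, 0, 0, 0]  (obs o_3=3)
backtrack: best end state = 0; path = [3, 3, 0, 0]

path = [3, 3, 0, 0]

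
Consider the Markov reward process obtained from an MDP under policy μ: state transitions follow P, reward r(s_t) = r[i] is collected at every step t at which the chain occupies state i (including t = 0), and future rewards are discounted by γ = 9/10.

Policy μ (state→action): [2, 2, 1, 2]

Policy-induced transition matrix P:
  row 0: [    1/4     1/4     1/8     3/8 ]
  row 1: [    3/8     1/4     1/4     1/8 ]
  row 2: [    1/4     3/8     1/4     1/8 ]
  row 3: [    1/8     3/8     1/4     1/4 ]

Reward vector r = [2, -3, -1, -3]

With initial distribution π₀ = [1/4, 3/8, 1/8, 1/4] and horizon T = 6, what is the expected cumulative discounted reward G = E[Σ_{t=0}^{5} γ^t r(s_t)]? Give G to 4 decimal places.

G = -6.1288

t=0: π = [0.2500, 0.3750, 0.1250, 0.2500], E[r] = -1.5000, γ^t·E[r] = -1.500000, running G = -1.500000
t=1: π = [0.2656, 0.2969, 0.2188, 0.2188], E[r] = -1.2344, γ^t·E[r] = -1.110938, running G = -2.610938
t=2: π = [0.2598, 0.3047, 0.2168, 0.2188], E[r] = -1.2676, γ^t·E[r] = -1.026738, running G = -3.637676
t=3: π = [0.2607, 0.3044, 0.2175, 0.2173], E[r] = -1.2612, γ^t·E[r] = -0.919437, running G = -4.557113
t=4: π = [0.2609, 0.3044, 0.2174, 0.2173], E[r] = -1.2607, γ^t·E[r] = -0.827153, running G = -5.384266
t=5: π = [0.2609, 0.3043, 0.2174, 0.2174], E[r] = -1.2608, γ^t·E[r] = -0.744516, running G = -6.128782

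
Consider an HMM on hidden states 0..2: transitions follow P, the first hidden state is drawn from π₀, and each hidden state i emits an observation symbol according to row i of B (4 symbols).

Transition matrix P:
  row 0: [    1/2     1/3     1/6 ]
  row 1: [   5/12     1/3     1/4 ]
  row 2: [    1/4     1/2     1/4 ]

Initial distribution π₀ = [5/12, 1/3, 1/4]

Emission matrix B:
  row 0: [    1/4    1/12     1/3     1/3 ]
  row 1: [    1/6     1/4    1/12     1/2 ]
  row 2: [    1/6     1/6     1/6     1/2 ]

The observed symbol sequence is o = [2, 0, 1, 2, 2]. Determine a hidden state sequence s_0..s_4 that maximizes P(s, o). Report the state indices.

t=0: δ = [1.389e-01, 2.778e-02, 4.167e-02]  (obs o_0=2)
t=1: δ = [1.736e-02, 7.716e-03, 3.858e-03]  ψ = [0, 0, 0]  (obs o_1=0)
t=2: δ = [7.234e-04, 1.447e-03, 4.823e-04]  ψ = [0, 0, 0]  (obs o_2=1)
t=3: δ = [2.009e-04, 4.019e-05, 6.028e-05]  ψ = [1, 1, 1]  (obs o_3=2)
t=4: δ = [3.349e-05, 5.582e-06, 5.582e-06]  ψ = [0, 0, 0]  (obs o_4=2)
backtrack: best end state = 0; path = [0, 0, 1, 0, 0]

path = [0, 0, 1, 0, 0]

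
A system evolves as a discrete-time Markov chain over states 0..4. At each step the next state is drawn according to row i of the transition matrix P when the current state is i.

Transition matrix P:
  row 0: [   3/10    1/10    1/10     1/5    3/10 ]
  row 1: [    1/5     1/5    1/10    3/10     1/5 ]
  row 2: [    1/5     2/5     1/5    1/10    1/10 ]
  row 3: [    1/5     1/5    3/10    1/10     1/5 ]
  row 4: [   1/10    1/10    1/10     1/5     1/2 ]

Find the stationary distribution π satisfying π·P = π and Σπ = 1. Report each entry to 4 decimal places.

π = [0.1899, 0.1823, 0.1521, 0.1846, 0.2911]

Balance equations π_j = Σ_i π_i·P[i][j]:
  π_0 = 3/10·π_0 + 1/5·π_1 + 1/5·π_2 + 1/5·π_3 + 1/10·π_4
  π_1 = 1/10·π_0 + 1/5·π_1 + 2/5·π_2 + 1/5·π_3 + 1/10·π_4
  π_2 = 1/10·π_0 + 1/10·π_1 + 1/5·π_2 + 3/10·π_3 + 1/10·π_4
  π_3 = 1/5·π_0 + 3/10·π_1 + 1/10·π_2 + 1/10·π_3 + 1/5·π_4
  normalize: π_0 + π_1 + π_2 + π_3 + π_4 = 1
Solving the linear system gives exactly π = [679/3576, 163/894, 68/447, 55/298, 347/1192].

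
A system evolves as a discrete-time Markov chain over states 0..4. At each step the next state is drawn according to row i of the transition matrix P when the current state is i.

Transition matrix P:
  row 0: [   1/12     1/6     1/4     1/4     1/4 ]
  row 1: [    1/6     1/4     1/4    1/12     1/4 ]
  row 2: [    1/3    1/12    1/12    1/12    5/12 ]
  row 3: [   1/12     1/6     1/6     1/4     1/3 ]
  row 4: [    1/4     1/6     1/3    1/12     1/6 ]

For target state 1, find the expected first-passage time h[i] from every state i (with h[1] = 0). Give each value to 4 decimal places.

h = [6.7500, 0.0000, 7.2438, 6.7125, 6.7938]

First-step conditioning: h[1] = 0; for i ≠ 1, h[i] = 1 + Σ_k P[i][k]·h[k].
  h[0] = 1 + 1/12·h[0] + 1/4·h[2] + 1/4·h[3] + 1/4·h[4]
  h[2] = 1 + 1/3·h[0] + 1/12·h[2] + 1/12·h[3] + 5/12·h[4]
  h[3] = 1 + 1/12·h[0] + 1/6·h[2] + 1/4·h[3] + 1/3·h[4]
  h[4] = 1 + 1/4·h[0] + 1/3·h[2] + 1/12·h[3] + 1/6·h[4]
Solving the 4×4 linear system over states ≠ 1 gives exactly h = [27/4, 0, 1159/160, 537/80, 1087/160] (h[1] = 0 is the target).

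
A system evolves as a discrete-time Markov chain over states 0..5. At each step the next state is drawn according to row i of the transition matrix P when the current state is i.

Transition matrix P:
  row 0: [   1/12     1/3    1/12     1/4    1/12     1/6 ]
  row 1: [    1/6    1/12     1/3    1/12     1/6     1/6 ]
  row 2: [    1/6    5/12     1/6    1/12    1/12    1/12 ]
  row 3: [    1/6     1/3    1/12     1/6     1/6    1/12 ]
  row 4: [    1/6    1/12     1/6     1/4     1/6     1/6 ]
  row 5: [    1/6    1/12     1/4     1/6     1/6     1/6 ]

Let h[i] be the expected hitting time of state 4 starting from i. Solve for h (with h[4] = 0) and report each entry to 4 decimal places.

First-step conditioning: h[4] = 0; for i ≠ 4, h[i] = 1 + Σ_k P[i][k]·h[k].
  h[0] = 1 + 1/12·h[0] + 1/3·h[1] + 1/12·h[2] + 1/4·h[3] + 1/6·h[5]
  h[1] = 1 + 1/6·h[0] + 1/12·h[1] + 1/3·h[2] + 1/12·h[3] + 1/6·h[5]
  h[2] = 1 + 1/6·h[0] + 5/12·h[1] + 1/6·h[2] + 1/12·h[3] + 1/12·h[5]
  h[3] = 1 + 1/6·h[0] + 1/3·h[1] + 1/12·h[2] + 1/6·h[3] + 1/12·h[5]
  h[5] = 1 + 1/6·h[0] + 1/12·h[1] + 1/4·h[2] + 1/6·h[3] + 1/6·h[5]
Solving the 5×5 linear system over states ≠ 4 gives exactly h = [43548/5599, 3744/509, 44148/5599, 40404/5599, 0, 40872/5599] (h[4] = 0 is the target).

h = [7.7778, 7.3556, 7.8850, 7.2163, 0.0000, 7.2999]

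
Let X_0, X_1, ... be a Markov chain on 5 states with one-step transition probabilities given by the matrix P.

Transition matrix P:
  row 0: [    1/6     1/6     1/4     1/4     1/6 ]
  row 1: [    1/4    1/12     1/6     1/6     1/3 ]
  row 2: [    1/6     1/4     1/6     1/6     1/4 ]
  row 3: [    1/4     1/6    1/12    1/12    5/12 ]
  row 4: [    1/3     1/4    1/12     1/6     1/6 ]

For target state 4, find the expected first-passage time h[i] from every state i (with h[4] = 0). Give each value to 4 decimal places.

h = [3.8812, 3.3663, 3.6040, 3.0891, 0.0000]

First-step conditioning: h[4] = 0; for i ≠ 4, h[i] = 1 + Σ_k P[i][k]·h[k].
  h[0] = 1 + 1/6·h[0] + 1/6·h[1] + 1/4·h[2] + 1/4·h[3]
  h[1] = 1 + 1/4·h[0] + 1/12·h[1] + 1/6·h[2] + 1/6·h[3]
  h[2] = 1 + 1/6·h[0] + 1/4·h[1] + 1/6·h[2] + 1/6·h[3]
  h[3] = 1 + 1/4·h[0] + 1/6·h[1] + 1/12·h[2] + 1/12·h[3]
Solving the 4×4 linear system over states ≠ 4 gives exactly h = [392/101, 340/101, 364/101, 312/101, 0] (h[4] = 0 is the target).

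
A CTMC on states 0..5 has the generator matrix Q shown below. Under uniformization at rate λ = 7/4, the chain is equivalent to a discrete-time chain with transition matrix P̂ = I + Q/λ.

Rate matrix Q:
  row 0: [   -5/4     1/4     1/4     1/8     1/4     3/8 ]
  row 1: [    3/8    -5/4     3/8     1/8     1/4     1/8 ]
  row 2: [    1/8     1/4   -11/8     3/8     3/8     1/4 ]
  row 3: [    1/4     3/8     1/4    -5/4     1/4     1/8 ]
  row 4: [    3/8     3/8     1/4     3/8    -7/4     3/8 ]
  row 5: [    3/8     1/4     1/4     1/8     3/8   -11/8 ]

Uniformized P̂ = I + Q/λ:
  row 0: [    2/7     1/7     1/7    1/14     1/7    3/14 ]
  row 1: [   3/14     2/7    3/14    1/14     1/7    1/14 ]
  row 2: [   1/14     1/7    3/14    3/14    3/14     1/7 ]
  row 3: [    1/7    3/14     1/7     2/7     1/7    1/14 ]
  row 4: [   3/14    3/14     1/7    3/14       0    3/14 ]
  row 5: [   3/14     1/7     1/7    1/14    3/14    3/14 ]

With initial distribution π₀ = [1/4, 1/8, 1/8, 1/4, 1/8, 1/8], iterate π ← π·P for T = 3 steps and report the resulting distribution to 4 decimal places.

π = [0.1935, 0.1912, 0.1685, 0.1481, 0.1451, 0.1537]

t=0: π = [0.2500, 0.1250, 0.1250, 0.2500, 0.1250, 0.1250]
t=1: π = [0.1964, 0.1875, 0.1607, 0.1607, 0.1429, 0.1518]
t=2: π = [0.1939, 0.1913, 0.1677, 0.1492, 0.1448, 0.1531]
t=3: π = [0.1935, 0.1912, 0.1685, 0.1481, 0.1451, 0.1537]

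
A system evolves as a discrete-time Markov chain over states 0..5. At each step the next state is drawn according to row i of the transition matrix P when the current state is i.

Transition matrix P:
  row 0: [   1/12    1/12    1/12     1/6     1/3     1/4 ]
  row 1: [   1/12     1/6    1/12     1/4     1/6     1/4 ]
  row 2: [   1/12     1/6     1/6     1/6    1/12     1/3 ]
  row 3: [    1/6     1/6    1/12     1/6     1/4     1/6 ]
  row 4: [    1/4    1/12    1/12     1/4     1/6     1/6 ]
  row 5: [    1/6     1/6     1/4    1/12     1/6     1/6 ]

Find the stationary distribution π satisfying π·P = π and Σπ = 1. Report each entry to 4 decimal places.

Balance equations π_j = Σ_i π_i·P[i][j]:
  π_0 = 1/12·π_0 + 1/12·π_1 + 1/12·π_2 + 1/6·π_3 + 1/4·π_4 + 1/6·π_5
  π_1 = 1/12·π_0 + 1/6·π_1 + 1/6·π_2 + 1/6·π_3 + 1/12·π_4 + 1/6·π_5
  π_2 = 1/12·π_0 + 1/12·π_1 + 1/6·π_2 + 1/12·π_3 + 1/12·π_4 + 1/4·π_5
  π_3 = 1/6·π_0 + 1/4·π_1 + 1/6·π_2 + 1/6·π_3 + 1/4·π_4 + 1/12·π_5
  π_4 = 1/3·π_0 + 1/6·π_1 + 1/12·π_2 + 1/4·π_3 + 1/6·π_4 + 1/6·π_5
  normalize: π_0 + π_1 + π_2 + π_3 + π_4 + π_5 = 1
Solving the linear system gives exactly π = [37775/254731, 35161/254731, 32981/254731, 45029/254731, 49755/254731, 54030/254731].

π = [0.1483, 0.1380, 0.1295, 0.1768, 0.1953, 0.2121]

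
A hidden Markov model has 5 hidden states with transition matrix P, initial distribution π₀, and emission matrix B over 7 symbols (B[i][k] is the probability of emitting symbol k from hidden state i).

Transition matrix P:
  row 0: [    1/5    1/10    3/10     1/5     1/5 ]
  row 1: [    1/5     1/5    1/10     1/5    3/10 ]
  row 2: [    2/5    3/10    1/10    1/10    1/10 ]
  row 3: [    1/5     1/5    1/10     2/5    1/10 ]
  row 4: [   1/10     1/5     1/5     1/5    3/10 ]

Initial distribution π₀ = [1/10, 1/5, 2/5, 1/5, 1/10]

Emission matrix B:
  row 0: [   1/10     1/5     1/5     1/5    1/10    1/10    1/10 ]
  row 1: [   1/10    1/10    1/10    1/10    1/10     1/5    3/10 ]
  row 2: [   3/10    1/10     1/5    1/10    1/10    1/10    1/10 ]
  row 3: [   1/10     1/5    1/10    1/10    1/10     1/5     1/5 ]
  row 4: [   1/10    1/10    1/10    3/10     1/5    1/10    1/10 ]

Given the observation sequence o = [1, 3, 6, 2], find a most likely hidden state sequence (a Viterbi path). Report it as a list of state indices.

t=0: δ = [2.000e-02, 2.000e-02, 4.000e-02, 4.000e-02, 1.000e-02]  (obs o_0=1)
t=1: δ = [3.200e-03, 1.200e-03, 6.000e-04, 1.600e-03, 1.800e-03]  ψ = [2, 2, 0, 3, 1]  (obs o_1=3)
t=2: δ = [6.400e-05, 1.080e-04, 9.600e-05, 1.280e-04, 6.400e-05]  ψ = [0, 4, 0, 0, 0]  (obs o_2=6)
t=3: δ = [7.680e-06, 2.880e-06, 3.840e-06, 5.120e-06, 3.240e-06]  ψ = [2, 2, 0, 3, 1]  (obs o_3=2)
backtrack: best end state = 0; path = [2, 0, 2, 0]

path = [2, 0, 2, 0]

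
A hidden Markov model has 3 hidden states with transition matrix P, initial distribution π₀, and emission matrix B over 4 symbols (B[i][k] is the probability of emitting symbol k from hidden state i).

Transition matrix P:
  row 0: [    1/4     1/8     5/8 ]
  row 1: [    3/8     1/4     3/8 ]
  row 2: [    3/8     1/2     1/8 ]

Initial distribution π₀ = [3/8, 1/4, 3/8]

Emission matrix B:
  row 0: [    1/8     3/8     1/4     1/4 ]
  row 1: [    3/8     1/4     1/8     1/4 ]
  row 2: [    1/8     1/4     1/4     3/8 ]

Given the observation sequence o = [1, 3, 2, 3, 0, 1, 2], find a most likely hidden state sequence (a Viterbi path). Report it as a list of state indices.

path = [0, 2, 0, 2, 1, 0, 2]

t=0: δ = [1.406e-01, 6.250e-02, 9.375e-02]  (obs o_0=1)
t=1: δ = [8.789e-03, 1.172e-02, 3.296e-02]  ψ = [0, 2, 0]  (obs o_1=3)
t=2: δ = [3.090e-03, 2.060e-03, 1.373e-03]  ψ = [2, 2, 0]  (obs o_2=2)
t=3: δ = [1.931e-04, 1.717e-04, 7.242e-04]  ψ = [0, 2, 0]  (obs o_3=3)
t=4: δ = [3.395e-05, 1.358e-04, 1.509e-05]  ψ = [2, 2, 0]  (obs o_4=0)
t=5: δ = [1.910e-05, 8.487e-06, 1.273e-05]  ψ = [1, 1, 1]  (obs o_5=1)
t=6: δ = [1.193e-06, 7.956e-07, 2.984e-06]  ψ = [0, 2, 0]  (obs o_6=2)
backtrack: best end state = 2; path = [0, 2, 0, 2, 1, 0, 2]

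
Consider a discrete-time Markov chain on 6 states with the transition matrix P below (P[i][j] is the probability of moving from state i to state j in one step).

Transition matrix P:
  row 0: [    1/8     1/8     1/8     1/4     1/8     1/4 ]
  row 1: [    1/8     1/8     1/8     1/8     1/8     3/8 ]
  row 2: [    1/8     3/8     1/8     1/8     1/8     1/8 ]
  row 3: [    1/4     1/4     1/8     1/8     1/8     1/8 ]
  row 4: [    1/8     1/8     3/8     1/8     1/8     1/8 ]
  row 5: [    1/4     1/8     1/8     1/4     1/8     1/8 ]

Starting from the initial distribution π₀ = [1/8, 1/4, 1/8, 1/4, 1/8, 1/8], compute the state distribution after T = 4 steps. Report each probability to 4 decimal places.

π = [0.1703, 0.1854, 0.1563, 0.1703, 0.1250, 0.1927]

t=0: π = [0.1250, 0.2500, 0.1250, 0.2500, 0.1250, 0.1250]
t=1: π = [0.1719, 0.1875, 0.1563, 0.1563, 0.1250, 0.2031]
t=2: π = [0.1699, 0.1836, 0.1563, 0.1719, 0.1250, 0.1934]
t=3: π = [0.1707, 0.1855, 0.1563, 0.1704, 0.1250, 0.1921]
t=4: π = [0.1703, 0.1854, 0.1563, 0.1703, 0.1250, 0.1927]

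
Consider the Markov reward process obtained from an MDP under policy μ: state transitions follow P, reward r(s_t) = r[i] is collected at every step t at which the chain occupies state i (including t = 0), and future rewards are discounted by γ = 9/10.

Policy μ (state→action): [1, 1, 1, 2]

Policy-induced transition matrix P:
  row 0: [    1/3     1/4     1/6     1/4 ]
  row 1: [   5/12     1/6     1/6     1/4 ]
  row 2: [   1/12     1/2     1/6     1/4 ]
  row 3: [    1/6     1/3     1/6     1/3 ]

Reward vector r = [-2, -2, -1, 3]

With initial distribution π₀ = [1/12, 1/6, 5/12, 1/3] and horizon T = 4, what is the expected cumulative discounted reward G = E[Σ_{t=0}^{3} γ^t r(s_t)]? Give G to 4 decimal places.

G = -1.0377

t=0: π = [0.0833, 0.1667, 0.4167, 0.3333], E[r] = 0.0833, γ^t·E[r] = 0.083333, running G = 0.083333
t=1: π = [0.1875, 0.3681, 0.1667, 0.2778], E[r] = -0.4444, γ^t·E[r] = -0.400000, running G = -0.316667
t=2: π = [0.2760, 0.2841, 0.1667, 0.2731], E[r] = -0.4676, γ^t·E[r] = -0.378750, running G = -0.695417
t=3: π = [0.2698, 0.2908, 0.1667, 0.2728], E[r] = -0.4695, γ^t·E[r] = -0.342281, running G = -1.037698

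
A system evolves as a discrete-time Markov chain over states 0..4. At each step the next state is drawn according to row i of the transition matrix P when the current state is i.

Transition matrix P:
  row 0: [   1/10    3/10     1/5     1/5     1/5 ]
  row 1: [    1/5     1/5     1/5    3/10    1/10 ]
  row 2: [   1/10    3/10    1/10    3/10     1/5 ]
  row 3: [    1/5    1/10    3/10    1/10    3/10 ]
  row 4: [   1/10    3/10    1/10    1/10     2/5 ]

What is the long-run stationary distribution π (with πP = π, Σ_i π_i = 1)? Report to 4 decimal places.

Balance equations π_j = Σ_i π_i·P[i][j]:
  π_0 = 1/10·π_0 + 1/5·π_1 + 1/10·π_2 + 1/5·π_3 + 1/10·π_4
  π_1 = 3/10·π_0 + 1/5·π_1 + 3/10·π_2 + 1/10·π_3 + 3/10·π_4
  π_2 = 1/5·π_0 + 1/5·π_1 + 1/10·π_2 + 3/10·π_3 + 1/10·π_4
  π_3 = 1/5·π_0 + 3/10·π_1 + 3/10·π_2 + 1/10·π_3 + 1/10·π_4
  normalize: π_0 + π_1 + π_2 + π_3 + π_4 = 1
Solving the linear system gives exactly π = [781/5446, 645/2723, 1933/10892, 537/2723, 2669/10892].

π = [0.1434, 0.2369, 0.1775, 0.1972, 0.2450]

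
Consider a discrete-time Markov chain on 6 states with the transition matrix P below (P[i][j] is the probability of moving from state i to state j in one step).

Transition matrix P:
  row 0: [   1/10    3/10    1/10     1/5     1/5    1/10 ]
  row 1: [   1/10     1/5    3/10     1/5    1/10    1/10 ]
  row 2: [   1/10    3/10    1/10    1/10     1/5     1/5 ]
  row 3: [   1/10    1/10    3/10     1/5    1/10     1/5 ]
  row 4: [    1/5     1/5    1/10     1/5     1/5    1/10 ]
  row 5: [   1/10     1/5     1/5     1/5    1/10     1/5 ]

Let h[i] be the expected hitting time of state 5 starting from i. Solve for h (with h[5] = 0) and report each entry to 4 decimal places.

First-step conditioning: h[5] = 0; for i ≠ 5, h[i] = 1 + Σ_k P[i][k]·h[k].
  h[0] = 1 + 1/10·h[0] + 3/10·h[1] + 1/10·h[2] + 1/5·h[3] + 1/5·h[4]
  h[1] = 1 + 1/10·h[0] + 1/5·h[1] + 3/10·h[2] + 1/5·h[3] + 1/10·h[4]
  h[2] = 1 + 1/10·h[0] + 3/10·h[1] + 1/10·h[2] + 1/10·h[3] + 1/5·h[4]
  h[3] = 1 + 1/10·h[0] + 1/10·h[1] + 3/10·h[2] + 1/5·h[3] + 1/10·h[4]
  h[4] = 1 + 1/5·h[0] + 1/5·h[1] + 1/10·h[2] + 1/5·h[3] + 1/5·h[4]
Solving the 5×5 linear system over states ≠ 5 gives exactly h = [22160/3021, 21800/3021, 20198/3021, 6540/1007, 22196/3021, 0] (h[5] = 0 is the target).

h = [7.3353, 7.2162, 6.6859, 6.4945, 7.3472, 0.0000]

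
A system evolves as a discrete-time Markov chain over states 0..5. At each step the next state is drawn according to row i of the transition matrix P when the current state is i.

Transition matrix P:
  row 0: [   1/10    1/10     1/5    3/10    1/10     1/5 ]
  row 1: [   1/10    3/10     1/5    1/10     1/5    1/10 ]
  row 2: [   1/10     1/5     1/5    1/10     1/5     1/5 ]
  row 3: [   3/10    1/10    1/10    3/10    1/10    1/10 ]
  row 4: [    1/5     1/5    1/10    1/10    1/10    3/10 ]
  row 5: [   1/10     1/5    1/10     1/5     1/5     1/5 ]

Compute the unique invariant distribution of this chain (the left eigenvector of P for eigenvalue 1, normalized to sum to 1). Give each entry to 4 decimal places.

Balance equations π_j = Σ_i π_i·P[i][j]:
  π_0 = 1/10·π_0 + 1/10·π_1 + 1/10·π_2 + 3/10·π_3 + 1/5·π_4 + 1/10·π_5
  π_1 = 1/10·π_0 + 3/10·π_1 + 1/5·π_2 + 1/10·π_3 + 1/5·π_4 + 1/5·π_5
  π_2 = 1/5·π_0 + 1/5·π_1 + 1/5·π_2 + 1/10·π_3 + 1/10·π_4 + 1/10·π_5
  π_3 = 3/10·π_0 + 1/10·π_1 + 1/10·π_2 + 3/10·π_3 + 1/10·π_4 + 1/5·π_5
  π_4 = 1/10·π_0 + 1/5·π_1 + 1/5·π_2 + 1/10·π_3 + 1/10·π_4 + 1/5·π_5
  normalize: π_0 + π_1 + π_2 + π_3 + π_4 + π_5 = 1
Solving the linear system gives exactly π = [2347/15423, 2849/15423, 2291/15423, 2858/15423, 777/5141, 2747/15423].

π = [0.1522, 0.1847, 0.1485, 0.1853, 0.1511, 0.1781]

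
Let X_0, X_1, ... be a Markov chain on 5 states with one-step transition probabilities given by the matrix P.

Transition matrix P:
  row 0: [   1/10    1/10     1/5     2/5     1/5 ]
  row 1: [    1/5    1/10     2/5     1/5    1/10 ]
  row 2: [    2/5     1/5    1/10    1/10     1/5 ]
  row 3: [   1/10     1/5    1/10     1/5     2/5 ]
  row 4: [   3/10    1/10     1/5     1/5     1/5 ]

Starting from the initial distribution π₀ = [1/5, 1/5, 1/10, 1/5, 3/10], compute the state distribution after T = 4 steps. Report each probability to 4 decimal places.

π = [0.2165, 0.1414, 0.1866, 0.2243, 0.2311]

t=0: π = [0.2000, 0.2000, 0.1000, 0.2000, 0.3000]
t=1: π = [0.2100, 0.1300, 0.2100, 0.2300, 0.2200]
t=2: π = [0.2200, 0.1440, 0.1820, 0.2210, 0.2330]
t=3: π = [0.2156, 0.1403, 0.1885, 0.2258, 0.2298]
t=4: π = [0.2165, 0.1414, 0.1866, 0.2243, 0.2311]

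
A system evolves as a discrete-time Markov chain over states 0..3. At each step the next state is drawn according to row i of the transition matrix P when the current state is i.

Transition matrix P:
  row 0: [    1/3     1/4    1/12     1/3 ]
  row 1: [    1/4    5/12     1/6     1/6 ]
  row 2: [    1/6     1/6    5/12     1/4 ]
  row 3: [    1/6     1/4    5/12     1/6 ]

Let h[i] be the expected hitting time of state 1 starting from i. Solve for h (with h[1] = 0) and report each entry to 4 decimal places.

First-step conditioning: h[1] = 0; for i ≠ 1, h[i] = 1 + Σ_k P[i][k]·h[k].
  h[0] = 1 + 1/3·h[0] + 1/12·h[2] + 1/3·h[3]
  h[2] = 1 + 1/6·h[0] + 5/12·h[2] + 1/4·h[3]
  h[3] = 1 + 1/6·h[0] + 5/12·h[2] + 1/6·h[3]
Solving the 3×3 linear system over states ≠ 1 gives exactly h = [232/53, 0, 260/53, 240/53] (h[1] = 0 is the target).

h = [4.3774, 0.0000, 4.9057, 4.5283]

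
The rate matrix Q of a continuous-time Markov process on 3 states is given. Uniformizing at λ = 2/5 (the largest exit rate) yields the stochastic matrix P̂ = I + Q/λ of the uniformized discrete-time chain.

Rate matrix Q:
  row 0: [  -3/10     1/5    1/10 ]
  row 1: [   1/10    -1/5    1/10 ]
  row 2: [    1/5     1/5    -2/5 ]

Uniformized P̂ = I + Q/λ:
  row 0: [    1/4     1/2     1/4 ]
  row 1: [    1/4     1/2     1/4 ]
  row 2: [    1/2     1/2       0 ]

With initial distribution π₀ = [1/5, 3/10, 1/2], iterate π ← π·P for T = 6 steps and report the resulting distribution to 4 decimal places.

t=0: π = [0.2000, 0.3000, 0.5000]
t=1: π = [0.3750, 0.5000, 0.1250]
t=2: π = [0.2813, 0.5000, 0.2188]
t=3: π = [0.3047, 0.5000, 0.1953]
t=4: π = [0.2988, 0.5000, 0.2012]
t=5: π = [0.3003, 0.5000, 0.1997]
t=6: π = [0.2999, 0.5000, 0.2001]

π = [0.2999, 0.5000, 0.2001]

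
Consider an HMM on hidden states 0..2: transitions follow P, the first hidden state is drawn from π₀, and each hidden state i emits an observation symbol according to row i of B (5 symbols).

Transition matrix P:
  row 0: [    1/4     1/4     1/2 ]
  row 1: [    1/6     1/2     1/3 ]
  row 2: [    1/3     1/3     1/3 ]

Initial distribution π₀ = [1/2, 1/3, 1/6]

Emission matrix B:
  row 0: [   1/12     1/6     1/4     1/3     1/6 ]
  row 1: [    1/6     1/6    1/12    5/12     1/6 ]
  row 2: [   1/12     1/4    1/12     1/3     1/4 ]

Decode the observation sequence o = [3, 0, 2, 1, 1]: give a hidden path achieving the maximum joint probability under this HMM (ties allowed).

t=0: δ = [1.667e-01, 1.389e-01, 5.556e-02]  (obs o_0=3)
t=1: δ = [3.472e-03, 1.157e-02, 6.944e-03]  ψ = [0, 1, 0]  (obs o_1=0)
t=2: δ = [5.787e-04, 4.823e-04, 3.215e-04]  ψ = [2, 1, 1]  (obs o_2=2)
t=3: δ = [2.411e-05, 4.019e-05, 7.234e-05]  ψ = [0, 1, 0]  (obs o_3=1)
t=4: δ = [4.019e-06, 4.019e-06, 6.028e-06]  ψ = [2, 2, 2]  (obs o_4=1)
backtrack: best end state = 2; path = [0, 2, 0, 2, 2]

path = [0, 2, 0, 2, 2]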